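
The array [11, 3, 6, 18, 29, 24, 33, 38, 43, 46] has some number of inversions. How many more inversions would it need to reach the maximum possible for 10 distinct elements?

42

Maximum inversions for 10 distinct elements is C(10, 2) = 10·9/2 = 45.
Current inversions — for each element, count later smaller elements:
11: 2
3: 0
6: 0
18: 0
29: 1
24: 0
33: 0
38: 0
43: 0
46: 0
Current total: 2 + 0 + 0 + 0 + 1 + 0 + 0 + 0 + 0 + 0 = 3
Shortfall: 45 − 3 = 42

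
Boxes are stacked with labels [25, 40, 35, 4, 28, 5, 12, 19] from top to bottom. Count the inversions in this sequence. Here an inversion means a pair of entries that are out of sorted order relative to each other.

Inversions: 18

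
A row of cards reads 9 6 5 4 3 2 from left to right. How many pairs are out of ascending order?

There are 15 inversions.

Count, for each position, how many later elements it exceeds:
9 → 6, 5, 4, 3, 2 → 5
6 → 5, 4, 3, 2 → 4
5 → 4, 3, 2 → 3
4 → 3, 2 → 2
3 → 2 → 1
2 → none → 0
Sum: 5 + 4 + 3 + 2 + 1 + 0 = 15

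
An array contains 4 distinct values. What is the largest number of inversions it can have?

A reversed (strictly descending) arrangement makes every pair an inversion, giving C(4, 2) inversions.
C(4, 2) = 4·3/2 = 6

Inversions: 6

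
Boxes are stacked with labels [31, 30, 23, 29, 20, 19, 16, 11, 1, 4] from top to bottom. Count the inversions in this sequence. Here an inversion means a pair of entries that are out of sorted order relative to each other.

Sweep left to right; for each value list the smaller values that follow it:
31: 9
30: 8
23: 6
29: 6
20: 5
19: 4
16: 3
11: 2
1: 0
4: 0
Sum: 9 + 8 + 6 + 6 + 5 + 4 + 3 + 2 + 0 + 0 = 43

43 inversions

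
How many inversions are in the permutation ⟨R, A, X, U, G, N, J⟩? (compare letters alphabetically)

12

For each element, count later entries that are smaller:
R: 4
A: 0
X: 4
U: 3
G: 0
N: 1
J: 0
Sum: 4 + 0 + 4 + 3 + 0 + 1 + 0 = 12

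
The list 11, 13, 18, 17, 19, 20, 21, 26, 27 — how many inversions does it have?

There is 1 inversion.

Element-by-element contributions:
11 → none → 0
13 → none → 0
18 → 17 → 1
17 → none → 0
19 → none → 0
20 → none → 0
21 → none → 0
26 → none → 0
27 → none → 0
Sum: 0 + 0 + 1 + 0 + 0 + 0 + 0 + 0 + 0 = 1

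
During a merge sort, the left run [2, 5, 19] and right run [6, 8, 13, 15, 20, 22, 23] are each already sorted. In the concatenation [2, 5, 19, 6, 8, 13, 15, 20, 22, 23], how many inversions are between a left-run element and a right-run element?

4

Take each right-half value and tally the left-half values above it:
r = 6: 19 → 1
r = 8: 19 → 1
r = 13: 19 → 1
r = 15: 19 → 1
r = 20: none → 0
r = 22: none → 0
r = 23: none → 0
Cross-inversions: 1 + 1 + 1 + 1 + 0 + 0 + 0 = 4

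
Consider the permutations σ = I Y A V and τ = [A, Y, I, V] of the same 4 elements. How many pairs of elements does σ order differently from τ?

Assign each item its position (1..4) in the first ordering, then rewrite the second ordering as that position sequence:
positions: I→1, Y→2, A→3, V→4
second ordering as positions: [3, 2, 1, 4]
Discordant pairs = inversions in this position sequence.
3: 2, 1 → 2
2: 1 → 1
1: 0
4: 0
Total: 2 + 1 + 0 + 0 = 3

3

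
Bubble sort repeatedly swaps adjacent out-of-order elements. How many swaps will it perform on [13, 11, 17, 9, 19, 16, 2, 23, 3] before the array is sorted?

Swaps: 19

Minimum adjacent swaps = number of inversions (each swap of adjacent out-of-order elements removes one inversion and no swap can remove more).
Count inversions — for each element, later elements that are smaller:
13: 11, 9, 2, 3 → 4
11: 9, 2, 3 → 3
17: 9, 16, 2, 3 → 4
9: 2, 3 → 2
19: 16, 2, 3 → 3
16: 2, 3 → 2
2: none → 0
23: 3 → 1
3: none → 0
Total inversions: 4 + 3 + 4 + 2 + 3 + 2 + 0 + 1 + 0 = 19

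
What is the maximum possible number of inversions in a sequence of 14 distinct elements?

A reversed (strictly descending) arrangement makes every pair an inversion, giving C(14, 2) inversions.
C(14, 2) = 14·13/2 = 91

There are 91 inversions.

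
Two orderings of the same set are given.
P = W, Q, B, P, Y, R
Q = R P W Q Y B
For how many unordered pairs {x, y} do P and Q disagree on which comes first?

Assign each item its position (1..6) in the first ordering, then rewrite the second ordering as that position sequence:
positions: W→1, Q→2, B→3, P→4, Y→5, R→6
second ordering as positions: [6, 4, 1, 2, 5, 3]
Discordant pairs = inversions in this position sequence.
6: 4, 1, 2, 5, 3 → 5
4: 1, 2, 3 → 3
1: 0
2: 0
5: 3 → 1
3: 0
Total: 5 + 3 + 0 + 0 + 1 + 0 = 9

There are 9 disagreeing pairs.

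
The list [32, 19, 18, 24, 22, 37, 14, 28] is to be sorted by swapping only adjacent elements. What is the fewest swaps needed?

The minimum number of adjacent swaps to sort an array equals its inversion count, since every such swap removes exactly one inversion.
Count inversions — for each element, later elements that are smaller:
32: 19, 18, 24, 22, 14, 28 → 6
19: 18, 14 → 2
18: 14 → 1
24: 22, 14 → 2
22: 14 → 1
37: 14, 28 → 2
14: none → 0
28: none → 0
Total inversions: 6 + 2 + 1 + 2 + 1 + 2 + 0 + 0 = 14

Swaps: 14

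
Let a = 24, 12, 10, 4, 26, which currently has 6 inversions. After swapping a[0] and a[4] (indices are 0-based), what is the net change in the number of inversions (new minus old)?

Positions 0 and 4 hold 24 and 26; after swapping, the array is [26, 12, 10, 4, 24].
Element-by-element contributions:
26: 4
12: 2
10: 1
4: 0
24: 0
Sum: 4 + 2 + 1 + 0 + 0 = 7
Change: 7 − 6 = +1

+1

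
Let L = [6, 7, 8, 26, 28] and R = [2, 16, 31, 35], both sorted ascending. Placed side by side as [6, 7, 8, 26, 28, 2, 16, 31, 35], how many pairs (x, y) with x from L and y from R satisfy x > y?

7

For each element r of the right run, count left-run elements greater than r:
r = 2: 6, 7, 8, 26, 28 → 5
r = 16: 26, 28 → 2
r = 31: none → 0
r = 35: none → 0
Cross-inversions: 5 + 2 + 0 + 0 = 7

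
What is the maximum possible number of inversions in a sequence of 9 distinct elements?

The maximum occurs when the array is in strictly decreasing order: every one of the C(9, 2) pairs is inverted.
C(9, 2) = 9·8/2 = 36

There are 36 inversions.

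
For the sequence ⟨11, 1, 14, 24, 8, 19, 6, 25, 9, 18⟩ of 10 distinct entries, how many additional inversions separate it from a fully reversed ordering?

27

Maximum inversions for 10 distinct elements is C(10, 2) = 10·9/2 = 45.
Current inversions — for each element, count later smaller elements:
11: 4
1: 0
14: 3
24: 5
8: 1
19: 3
6: 0
25: 2
9: 0
18: 0
Current total: 4 + 0 + 3 + 5 + 1 + 3 + 0 + 2 + 0 + 0 = 18
Shortfall: 45 − 18 = 27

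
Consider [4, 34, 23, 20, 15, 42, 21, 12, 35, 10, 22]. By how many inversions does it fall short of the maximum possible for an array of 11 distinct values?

27 inversions short

Maximum inversions for 11 distinct elements is C(11, 2) = 11·10/2 = 55.
Current inversions — for each element, count later smaller elements:
4: 0
34: 7
23: 6
20: 3
15: 2
42: 5
21: 2
12: 1
35: 2
10: 0
22: 0
Current total: 0 + 7 + 6 + 3 + 2 + 5 + 2 + 1 + 2 + 0 + 0 = 28
Shortfall: 55 − 28 = 27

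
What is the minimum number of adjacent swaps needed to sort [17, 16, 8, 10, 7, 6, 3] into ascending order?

Each adjacent swap fixes exactly one inversion, so the minimum swap count equals the number of inversions.
Count inversions — for each element, later elements that are smaller:
17: 16, 8, 10, 7, 6, 3 → 6
16: 8, 10, 7, 6, 3 → 5
8: 7, 6, 3 → 3
10: 7, 6, 3 → 3
7: 6, 3 → 2
6: 3 → 1
3: none → 0
Total inversions: 6 + 5 + 3 + 3 + 2 + 1 + 0 = 20

20 adjacent swaps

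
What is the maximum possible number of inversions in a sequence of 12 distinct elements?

66 inversions

The maximum occurs when the array is in strictly decreasing order: every one of the C(12, 2) pairs is inverted.
C(12, 2) = 12·11/2 = 66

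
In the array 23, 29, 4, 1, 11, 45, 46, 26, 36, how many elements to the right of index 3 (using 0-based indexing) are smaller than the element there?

0

The element at index 3 is 1.
Elements after it: 11, 45, 46, 26, 36
None of them are smaller than 1.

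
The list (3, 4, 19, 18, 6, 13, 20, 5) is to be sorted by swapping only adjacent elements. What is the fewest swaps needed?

10 adjacent swaps

Each adjacent swap fixes exactly one inversion, so the minimum swap count equals the number of inversions.
Count inversions — for each element, later elements that are smaller:
3: none → 0
4: none → 0
19: 18, 6, 13, 5 → 4
18: 6, 13, 5 → 3
6: 5 → 1
13: 5 → 1
20: 5 → 1
5: none → 0
Total inversions: 0 + 0 + 4 + 3 + 1 + 1 + 1 + 0 = 10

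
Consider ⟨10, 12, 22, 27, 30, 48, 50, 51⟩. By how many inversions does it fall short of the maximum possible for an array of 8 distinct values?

Maximum inversions for 8 distinct elements is C(8, 2) = 8·7/2 = 28.
Current inversions — for each element, count later smaller elements:
10: 0
12: 0
22: 0
27: 0
30: 0
48: 0
50: 0
51: 0
Current total: 0 + 0 + 0 + 0 + 0 + 0 + 0 + 0 = 0
Shortfall: 28 − 0 = 28

28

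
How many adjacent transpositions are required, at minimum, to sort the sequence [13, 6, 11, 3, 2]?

9 adjacent swaps

The minimum number of adjacent swaps to sort an array equals its inversion count, since every such swap removes exactly one inversion.
Count inversions — for each element, later elements that are smaller:
13: 6, 11, 3, 2 → 4
6: 3, 2 → 2
11: 3, 2 → 2
3: 2 → 1
2: none → 0
Total inversions: 4 + 2 + 2 + 1 + 0 = 9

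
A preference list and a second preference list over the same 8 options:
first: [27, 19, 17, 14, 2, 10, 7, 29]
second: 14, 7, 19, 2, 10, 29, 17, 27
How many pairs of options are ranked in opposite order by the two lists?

16

Assign each item its position (1..8) in the first ordering, then rewrite the second ordering as that position sequence:
positions: 27→1, 19→2, 17→3, 14→4, 2→5, 10→6, 7→7, 29→8
second ordering as positions: [4, 7, 2, 5, 6, 8, 3, 1]
Discordant pairs = inversions in this position sequence.
4: 2, 3, 1 → 3
7: 2, 5, 6, 3, 1 → 5
2: 1 → 1
5: 3, 1 → 2
6: 3, 1 → 2
8: 3, 1 → 2
3: 1 → 1
1: 0
Total: 3 + 5 + 1 + 2 + 2 + 2 + 1 + 0 = 16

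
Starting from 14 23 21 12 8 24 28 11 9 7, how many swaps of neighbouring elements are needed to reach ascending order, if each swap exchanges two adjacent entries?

Adjacent swaps: 30

Each adjacent swap fixes exactly one inversion, so the minimum swap count equals the number of inversions.
Count inversions — for each element, later elements that are smaller:
14: 12, 8, 11, 9, 7 → 5
23: 21, 12, 8, 11, 9, 7 → 6
21: 12, 8, 11, 9, 7 → 5
12: 8, 11, 9, 7 → 4
8: 7 → 1
24: 11, 9, 7 → 3
28: 11, 9, 7 → 3
11: 9, 7 → 2
9: 7 → 1
7: none → 0
Total inversions: 5 + 6 + 5 + 4 + 1 + 3 + 3 + 2 + 1 + 0 = 30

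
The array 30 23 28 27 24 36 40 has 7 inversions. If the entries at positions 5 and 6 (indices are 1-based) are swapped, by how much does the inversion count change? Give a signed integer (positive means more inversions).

Positions 5 and 6 hold 24 and 36; after swapping, the array is [30, 23, 28, 27, 36, 24, 40].
For each element, count later entries that are smaller:
30 → 23, 28, 27, 24 → 4
23 → none → 0
28 → 27, 24 → 2
27 → 24 → 1
36 → 24 → 1
24 → none → 0
40 → none → 0
Sum: 4 + 0 + 2 + 1 + 1 + 0 + 0 = 8
Change: 8 − 7 = +1

+1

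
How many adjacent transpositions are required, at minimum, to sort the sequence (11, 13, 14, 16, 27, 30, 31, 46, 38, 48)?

1 adjacent swap

The minimum number of adjacent swaps to sort an array equals its inversion count, since every such swap removes exactly one inversion.
Count inversions — for each element, later elements that are smaller:
11: none → 0
13: none → 0
14: none → 0
16: none → 0
27: none → 0
30: none → 0
31: none → 0
46: 38 → 1
38: none → 0
48: none → 0
Total inversions: 0 + 0 + 0 + 0 + 0 + 0 + 0 + 1 + 0 + 0 = 1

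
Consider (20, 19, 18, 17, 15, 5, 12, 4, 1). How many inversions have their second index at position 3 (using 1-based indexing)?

2 such elements

The element at index 3 is 18.
Elements before it: 20, 19
Those larger than 18: 20, 19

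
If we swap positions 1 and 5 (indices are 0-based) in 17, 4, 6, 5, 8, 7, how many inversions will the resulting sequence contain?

Positions 1 and 5 hold 4 and 7; after swapping, the array is [17, 7, 6, 5, 8, 4].
Count, for each position, how many later elements it exceeds:
17 → 7, 6, 5, 8, 4 → 5
7 → 6, 5, 4 → 3
6 → 5, 4 → 2
5 → 4 → 1
8 → 4 → 1
4 → none → 0
Sum: 5 + 3 + 2 + 1 + 1 + 0 = 12

12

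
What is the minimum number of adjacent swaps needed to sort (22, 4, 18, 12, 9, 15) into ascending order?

Adjacent swaps: 9

The minimum number of adjacent swaps to sort an array equals its inversion count, since every such swap removes exactly one inversion.
Count inversions — for each element, later elements that are smaller:
22: 4, 18, 12, 9, 15 → 5
4: none → 0
18: 12, 9, 15 → 3
12: 9 → 1
9: none → 0
15: none → 0
Total inversions: 5 + 0 + 3 + 1 + 0 + 0 = 9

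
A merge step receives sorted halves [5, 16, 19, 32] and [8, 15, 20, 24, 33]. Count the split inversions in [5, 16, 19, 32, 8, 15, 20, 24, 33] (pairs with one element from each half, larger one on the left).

Take each right-half value and tally the left-half values above it:
r = 8: 16, 19, 32 → 3
r = 15: 16, 19, 32 → 3
r = 20: 32 → 1
r = 24: 32 → 1
r = 33: none → 0
Cross-inversions: 3 + 3 + 1 + 1 + 0 = 8

Split inversions: 8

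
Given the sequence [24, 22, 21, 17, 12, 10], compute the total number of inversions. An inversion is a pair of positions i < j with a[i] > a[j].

15

Sweep left to right; for each value list the smaller values that follow it:
24 → 22, 21, 17, 12, 10 → 5
22 → 21, 17, 12, 10 → 4
21 → 17, 12, 10 → 3
17 → 12, 10 → 2
12 → 10 → 1
10 → none → 0
Sum: 5 + 4 + 3 + 2 + 1 + 0 = 15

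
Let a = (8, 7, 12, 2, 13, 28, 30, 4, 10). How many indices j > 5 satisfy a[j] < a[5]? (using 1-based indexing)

2

The element at index 5 is 13.
Elements after it: 28, 30, 4, 10
Those smaller than 13: 4, 10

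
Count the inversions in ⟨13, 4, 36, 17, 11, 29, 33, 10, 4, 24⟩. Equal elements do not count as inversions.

23

Sweep left to right; for each value list the smaller values that follow it:
13: 4
4: 0
36: 7
17: 3
11: 2
29: 3
33: 3
10: 1
4: 0
24: 0
Sum: 4 + 0 + 7 + 3 + 2 + 3 + 3 + 1 + 0 + 0 = 23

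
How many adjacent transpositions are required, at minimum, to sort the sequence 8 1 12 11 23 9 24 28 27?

The minimum number of adjacent swaps to sort an array equals its inversion count, since every such swap removes exactly one inversion.
Count inversions — for each element, later elements that are smaller:
8: 1 → 1
1: none → 0
12: 11, 9 → 2
11: 9 → 1
23: 9 → 1
9: none → 0
24: none → 0
28: 27 → 1
27: none → 0
Total inversions: 1 + 0 + 2 + 1 + 1 + 0 + 0 + 1 + 0 = 6

6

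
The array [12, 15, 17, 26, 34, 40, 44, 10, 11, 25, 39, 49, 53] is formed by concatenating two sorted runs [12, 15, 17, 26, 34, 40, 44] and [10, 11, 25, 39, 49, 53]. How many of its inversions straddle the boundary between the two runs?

Cross-inversions: 20

Take each right-half value and tally the left-half values above it:
r = 10: 12, 15, 17, 26, 34, 40, 44 → 7
r = 11: 12, 15, 17, 26, 34, 40, 44 → 7
r = 25: 26, 34, 40, 44 → 4
r = 39: 40, 44 → 2
r = 49: none → 0
r = 53: none → 0
Cross-inversions: 7 + 7 + 4 + 2 + 0 + 0 = 20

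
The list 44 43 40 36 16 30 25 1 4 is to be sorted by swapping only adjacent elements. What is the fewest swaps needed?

33

Minimum adjacent swaps = number of inversions (each swap of adjacent out-of-order elements removes one inversion and no swap can remove more).
Count inversions — for each element, later elements that are smaller:
44: 43, 40, 36, 16, 30, 25, 1, 4 → 8
43: 40, 36, 16, 30, 25, 1, 4 → 7
40: 36, 16, 30, 25, 1, 4 → 6
36: 16, 30, 25, 1, 4 → 5
16: 1, 4 → 2
30: 25, 1, 4 → 3
25: 1, 4 → 2
1: none → 0
4: none → 0
Total inversions: 8 + 7 + 6 + 5 + 2 + 3 + 2 + 0 + 0 = 33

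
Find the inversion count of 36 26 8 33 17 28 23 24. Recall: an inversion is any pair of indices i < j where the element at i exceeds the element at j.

Element-by-element contributions:
36 → 26, 8, 33, 17, 28, 23, 24 → 7
26 → 8, 17, 23, 24 → 4
8 → none → 0
33 → 17, 28, 23, 24 → 4
17 → none → 0
28 → 23, 24 → 2
23 → none → 0
24 → none → 0
Sum: 7 + 4 + 0 + 4 + 0 + 2 + 0 + 0 = 17

17 inversions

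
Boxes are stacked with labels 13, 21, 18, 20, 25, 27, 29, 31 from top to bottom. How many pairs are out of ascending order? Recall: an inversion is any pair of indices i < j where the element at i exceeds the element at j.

There are 2 inversions.

Sweep left to right; for each value list the smaller values that follow it:
13 → none → 0
21 → 18, 20 → 2
18 → none → 0
20 → none → 0
25 → none → 0
27 → none → 0
29 → none → 0
31 → none → 0
Sum: 0 + 2 + 0 + 0 + 0 + 0 + 0 + 0 = 2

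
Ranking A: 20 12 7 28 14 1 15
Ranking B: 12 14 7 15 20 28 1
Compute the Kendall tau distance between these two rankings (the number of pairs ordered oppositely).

Assign each item its position (1..7) in the first ordering, then rewrite the second ordering as that position sequence:
positions: 20→1, 12→2, 7→3, 28→4, 14→5, 1→6, 15→7
second ordering as positions: [2, 5, 3, 7, 1, 4, 6]
Discordant pairs = inversions in this position sequence.
2: 1 → 1
5: 3, 1, 4 → 3
3: 1 → 1
7: 1, 4, 6 → 3
1: 0
4: 0
6: 0
Total: 1 + 3 + 1 + 3 + 0 + 0 + 0 = 8

8 discordant pairs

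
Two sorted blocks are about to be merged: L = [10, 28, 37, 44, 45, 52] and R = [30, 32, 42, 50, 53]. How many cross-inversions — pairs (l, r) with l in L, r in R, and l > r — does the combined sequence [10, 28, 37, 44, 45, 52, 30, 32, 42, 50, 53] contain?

For each element r of the right run, count left-run elements greater than r:
r = 30: 37, 44, 45, 52 → 4
r = 32: 37, 44, 45, 52 → 4
r = 42: 44, 45, 52 → 3
r = 50: 52 → 1
r = 53: none → 0
Cross-inversions: 4 + 4 + 3 + 1 + 0 = 12

Split inversions: 12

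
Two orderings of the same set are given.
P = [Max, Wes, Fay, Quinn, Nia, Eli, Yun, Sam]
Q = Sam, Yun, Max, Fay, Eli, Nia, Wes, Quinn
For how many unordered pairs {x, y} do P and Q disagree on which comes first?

There are 19 disagreeing pairs.

Assign each item its position (1..8) in the first ordering, then rewrite the second ordering as that position sequence:
positions: Max→1, Wes→2, Fay→3, Quinn→4, Nia→5, Eli→6, Yun→7, Sam→8
second ordering as positions: [8, 7, 1, 3, 6, 5, 2, 4]
Discordant pairs = inversions in this position sequence.
8: 7, 1, 3, 6, 5, 2, 4 → 7
7: 1, 3, 6, 5, 2, 4 → 6
1: 0
3: 2 → 1
6: 5, 2, 4 → 3
5: 2, 4 → 2
2: 0
4: 0
Total: 7 + 6 + 0 + 1 + 3 + 2 + 0 + 0 = 19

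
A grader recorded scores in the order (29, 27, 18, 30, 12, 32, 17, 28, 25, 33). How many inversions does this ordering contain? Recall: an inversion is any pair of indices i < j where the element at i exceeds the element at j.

Count, for each position, how many later elements it exceeds:
29 → 27, 18, 12, 17, 28, 25 → 6
27 → 18, 12, 17, 25 → 4
18 → 12, 17 → 2
30 → 12, 17, 28, 25 → 4
12 → none → 0
32 → 17, 28, 25 → 3
17 → none → 0
28 → 25 → 1
25 → none → 0
33 → none → 0
Sum: 6 + 4 + 2 + 4 + 0 + 3 + 0 + 1 + 0 + 0 = 20

20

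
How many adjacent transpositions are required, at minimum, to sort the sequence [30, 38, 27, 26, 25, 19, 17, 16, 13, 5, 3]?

54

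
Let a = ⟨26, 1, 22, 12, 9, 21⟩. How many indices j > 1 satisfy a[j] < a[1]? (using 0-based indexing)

0

The element at index 1 is 1.
Elements after it: 22, 12, 9, 21
None of them are smaller than 1.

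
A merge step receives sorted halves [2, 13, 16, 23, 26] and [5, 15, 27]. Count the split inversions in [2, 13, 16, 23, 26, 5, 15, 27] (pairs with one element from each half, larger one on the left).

Take each right-half value and tally the left-half values above it:
r = 5: 13, 16, 23, 26 → 4
r = 15: 16, 23, 26 → 3
r = 27: none → 0
Cross-inversions: 4 + 3 + 0 = 7

7 split inversions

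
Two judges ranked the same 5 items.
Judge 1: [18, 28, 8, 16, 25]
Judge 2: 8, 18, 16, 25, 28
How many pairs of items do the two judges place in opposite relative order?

Assign each item its position (1..5) in the first ordering, then rewrite the second ordering as that position sequence:
positions: 18→1, 28→2, 8→3, 16→4, 25→5
second ordering as positions: [3, 1, 4, 5, 2]
Discordant pairs = inversions in this position sequence.
3: 1, 2 → 2
1: 0
4: 2 → 1
5: 2 → 1
2: 0
Total: 2 + 0 + 1 + 1 + 0 = 4

4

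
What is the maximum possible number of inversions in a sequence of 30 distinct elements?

A reversed (strictly descending) arrangement makes every pair an inversion, giving C(30, 2) inversions.
C(30, 2) = 30·29/2 = 435

435 inversions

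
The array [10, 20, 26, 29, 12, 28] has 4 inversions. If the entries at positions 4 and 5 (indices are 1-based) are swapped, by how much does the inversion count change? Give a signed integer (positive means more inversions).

Positions 4 and 5 hold 29 and 12; after swapping, the array is [10, 20, 26, 12, 29, 28].
Count, for each position, how many later elements it exceeds:
10 → none → 0
20 → 12 → 1
26 → 12 → 1
12 → none → 0
29 → 28 → 1
28 → none → 0
Sum: 0 + 1 + 1 + 0 + 1 + 0 = 3
Change: 3 − 4 = -1

-1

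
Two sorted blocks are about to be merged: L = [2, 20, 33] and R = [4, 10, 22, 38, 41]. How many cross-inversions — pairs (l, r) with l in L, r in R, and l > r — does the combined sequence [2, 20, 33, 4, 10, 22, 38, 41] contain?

Count, for every r in R, how many entries of L exceed r:
r = 4: 20, 33 → 2
r = 10: 20, 33 → 2
r = 22: 33 → 1
r = 38: none → 0
r = 41: none → 0
Cross-inversions: 2 + 2 + 1 + 0 + 0 = 5

5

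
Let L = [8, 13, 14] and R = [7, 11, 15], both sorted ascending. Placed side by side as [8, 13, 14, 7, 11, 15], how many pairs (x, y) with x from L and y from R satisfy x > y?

5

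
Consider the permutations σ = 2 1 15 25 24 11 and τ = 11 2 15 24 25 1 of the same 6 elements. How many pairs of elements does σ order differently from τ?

Assign each item its position (1..6) in the first ordering, then rewrite the second ordering as that position sequence:
positions: 2→1, 1→2, 15→3, 25→4, 24→5, 11→6
second ordering as positions: [6, 1, 3, 5, 4, 2]
Discordant pairs = inversions in this position sequence.
6: 1, 3, 5, 4, 2 → 5
1: 0
3: 2 → 1
5: 4, 2 → 2
4: 2 → 1
2: 0
Total: 5 + 0 + 1 + 2 + 1 + 0 = 9

9 discordant pairs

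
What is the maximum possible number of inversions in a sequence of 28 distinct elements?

Inversions: 378

The maximum occurs when the array is in strictly decreasing order: every one of the C(28, 2) pairs is inverted.
C(28, 2) = 28·27/2 = 378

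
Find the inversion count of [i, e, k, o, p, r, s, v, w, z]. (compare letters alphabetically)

1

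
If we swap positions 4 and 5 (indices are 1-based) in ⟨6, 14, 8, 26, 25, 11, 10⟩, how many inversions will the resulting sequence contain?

Positions 4 and 5 hold 26 and 25; after swapping, the array is [6, 14, 8, 25, 26, 11, 10].
Count, for each position, how many later elements it exceeds:
6 → none → 0
14 → 8, 11, 10 → 3
8 → none → 0
25 → 11, 10 → 2
26 → 11, 10 → 2
11 → 10 → 1
10 → none → 0
Sum: 0 + 3 + 0 + 2 + 2 + 1 + 0 = 8

8 inversions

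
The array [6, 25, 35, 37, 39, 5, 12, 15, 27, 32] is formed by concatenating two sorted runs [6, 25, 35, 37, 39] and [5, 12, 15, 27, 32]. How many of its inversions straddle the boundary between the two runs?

For each element r of the right run, count left-run elements greater than r:
r = 5: 6, 25, 35, 37, 39 → 5
r = 12: 25, 35, 37, 39 → 4
r = 15: 25, 35, 37, 39 → 4
r = 27: 35, 37, 39 → 3
r = 32: 35, 37, 39 → 3
Cross-inversions: 5 + 4 + 4 + 3 + 3 = 19

There are 19 split inversions.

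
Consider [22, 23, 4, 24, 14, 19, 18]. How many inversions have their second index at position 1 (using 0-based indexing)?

0 such elements

The element at index 1 is 23.
Elements before it: 22
None of them are larger than 23.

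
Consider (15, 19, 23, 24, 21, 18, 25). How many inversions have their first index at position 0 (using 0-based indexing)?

The element at index 0 is 15.
Elements after it: 19, 23, 24, 21, 18, 25
None of them are smaller than 15.

0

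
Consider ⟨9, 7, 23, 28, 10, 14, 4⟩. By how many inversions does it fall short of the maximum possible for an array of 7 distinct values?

10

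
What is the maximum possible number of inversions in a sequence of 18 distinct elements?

A reversed (strictly descending) arrangement makes every pair an inversion, giving C(18, 2) inversions.
C(18, 2) = 18·17/2 = 153

153 inversions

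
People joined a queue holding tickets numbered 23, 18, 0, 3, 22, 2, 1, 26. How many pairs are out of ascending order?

15

For each element, count later entries that are smaller:
23 → 18, 0, 3, 22, 2, 1 → 6
18 → 0, 3, 2, 1 → 4
0 → none → 0
3 → 2, 1 → 2
22 → 2, 1 → 2
2 → 1 → 1
1 → none → 0
26 → none → 0
Sum: 6 + 4 + 0 + 2 + 2 + 1 + 0 + 0 = 15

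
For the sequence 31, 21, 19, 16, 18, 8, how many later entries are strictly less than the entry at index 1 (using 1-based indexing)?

5

The element at index 1 is 31.
Elements after it: 21, 19, 16, 18, 8
Those smaller than 31: 21, 19, 16, 18, 8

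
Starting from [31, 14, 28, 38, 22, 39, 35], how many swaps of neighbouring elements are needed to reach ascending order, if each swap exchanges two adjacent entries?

7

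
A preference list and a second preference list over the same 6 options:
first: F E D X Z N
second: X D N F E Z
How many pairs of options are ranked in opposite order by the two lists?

8 pairs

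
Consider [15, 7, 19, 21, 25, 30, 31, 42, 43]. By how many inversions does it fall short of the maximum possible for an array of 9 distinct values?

35 inversions short

Maximum inversions for 9 distinct elements is C(9, 2) = 9·8/2 = 36.
Current inversions — for each element, count later smaller elements:
15: 1
7: 0
19: 0
21: 0
25: 0
30: 0
31: 0
42: 0
43: 0
Current total: 1 + 0 + 0 + 0 + 0 + 0 + 0 + 0 + 0 = 1
Shortfall: 36 − 1 = 35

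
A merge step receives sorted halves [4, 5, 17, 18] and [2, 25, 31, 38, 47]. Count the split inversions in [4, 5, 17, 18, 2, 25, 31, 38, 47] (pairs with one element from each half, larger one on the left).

4

For each element r of the right run, count left-run elements greater than r:
r = 2: 4, 5, 17, 18 → 4
r = 25: none → 0
r = 31: none → 0
r = 38: none → 0
r = 47: none → 0
Cross-inversions: 4 + 0 + 0 + 0 + 0 = 4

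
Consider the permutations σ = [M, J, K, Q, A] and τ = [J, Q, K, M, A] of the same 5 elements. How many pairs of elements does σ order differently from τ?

Assign each item its position (1..5) in the first ordering, then rewrite the second ordering as that position sequence:
positions: M→1, J→2, K→3, Q→4, A→5
second ordering as positions: [2, 4, 3, 1, 5]
Discordant pairs = inversions in this position sequence.
2: 1 → 1
4: 3, 1 → 2
3: 1 → 1
1: 0
5: 0
Total: 1 + 2 + 1 + 0 + 0 = 4

4 discordant pairs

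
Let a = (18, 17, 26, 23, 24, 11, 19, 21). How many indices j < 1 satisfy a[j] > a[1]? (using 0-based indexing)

The element at index 1 is 17.
Elements before it: 18
Those larger than 17: 18

1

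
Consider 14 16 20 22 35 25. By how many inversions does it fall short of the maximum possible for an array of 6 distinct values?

14 inversions short

Maximum inversions for 6 distinct elements is C(6, 2) = 6·5/2 = 15.
Current inversions — for each element, count later smaller elements:
14: 0
16: 0
20: 0
22: 0
35: 1
25: 0
Current total: 0 + 0 + 0 + 0 + 1 + 0 = 1
Shortfall: 15 − 1 = 14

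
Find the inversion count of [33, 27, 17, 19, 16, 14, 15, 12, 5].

For each element, count later entries that are smaller:
33: 8
27: 7
17: 5
19: 5
16: 4
14: 2
15: 2
12: 1
5: 0
Sum: 8 + 7 + 5 + 5 + 4 + 2 + 2 + 1 + 0 = 34

Inversions: 34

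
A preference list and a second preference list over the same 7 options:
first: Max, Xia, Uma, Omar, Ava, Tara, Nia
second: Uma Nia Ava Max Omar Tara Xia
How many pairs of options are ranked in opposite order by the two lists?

Assign each item its position (1..7) in the first ordering, then rewrite the second ordering as that position sequence:
positions: Max→1, Xia→2, Uma→3, Omar→4, Ava→5, Tara→6, Nia→7
second ordering as positions: [3, 7, 5, 1, 4, 6, 2]
Discordant pairs = inversions in this position sequence.
3: 1, 2 → 2
7: 5, 1, 4, 6, 2 → 5
5: 1, 4, 2 → 3
1: 0
4: 2 → 1
6: 2 → 1
2: 0
Total: 2 + 5 + 3 + 0 + 1 + 1 + 0 = 12

12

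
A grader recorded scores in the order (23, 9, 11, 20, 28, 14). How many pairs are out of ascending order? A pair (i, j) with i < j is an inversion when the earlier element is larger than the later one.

Count, for each position, how many later elements it exceeds:
23: 4
9: 0
11: 0
20: 1
28: 1
14: 0
Sum: 4 + 0 + 0 + 1 + 1 + 0 = 6

6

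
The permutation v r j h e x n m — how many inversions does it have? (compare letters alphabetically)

Inversions: 17

For each element, count later entries that are smaller:
v: 6
r: 5
j: 2
h: 1
e: 0
x: 2
n: 1
m: 0
Sum: 6 + 5 + 2 + 1 + 0 + 2 + 1 + 0 = 17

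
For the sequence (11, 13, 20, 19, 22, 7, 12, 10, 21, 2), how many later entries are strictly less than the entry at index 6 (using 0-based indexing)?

The element at index 6 is 12.
Elements after it: 10, 21, 2
Those smaller than 12: 10, 2

2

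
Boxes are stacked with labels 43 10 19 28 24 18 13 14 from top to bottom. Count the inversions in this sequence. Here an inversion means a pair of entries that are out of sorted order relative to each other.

Sweep left to right; for each value list the smaller values that follow it:
43 → 10, 19, 28, 24, 18, 13, 14 → 7
10 → none → 0
19 → 18, 13, 14 → 3
28 → 24, 18, 13, 14 → 4
24 → 18, 13, 14 → 3
18 → 13, 14 → 2
13 → none → 0
14 → none → 0
Sum: 7 + 0 + 3 + 4 + 3 + 2 + 0 + 0 = 19

19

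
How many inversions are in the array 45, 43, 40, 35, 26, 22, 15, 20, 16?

34 out-of-order pairs

Element-by-element contributions:
45: 8
43: 7
40: 6
35: 5
26: 4
22: 3
15: 0
20: 1
16: 0
Sum: 8 + 7 + 6 + 5 + 4 + 3 + 0 + 1 + 0 = 34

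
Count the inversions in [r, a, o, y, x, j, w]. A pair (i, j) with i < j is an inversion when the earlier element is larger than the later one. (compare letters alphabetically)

Out-of-order index pairs (0-indexed):
(0,1): r > a
(0,2): r > o
(0,5): r > j
(2,5): o > j
(3,4): y > x
(3,5): y > j
(3,6): y > w
(4,5): x > j
(4,6): x > w
That's 9 pairs.

Inversions: 9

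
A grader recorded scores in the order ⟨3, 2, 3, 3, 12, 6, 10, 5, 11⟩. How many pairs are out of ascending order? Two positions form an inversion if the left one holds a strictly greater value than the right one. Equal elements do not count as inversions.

For each element, count later entries that are smaller:
3: 1
2: 0
3: 0
3: 0
12: 4
6: 1
10: 1
5: 0
11: 0
Sum: 1 + 0 + 0 + 0 + 4 + 1 + 1 + 0 + 0 = 7

7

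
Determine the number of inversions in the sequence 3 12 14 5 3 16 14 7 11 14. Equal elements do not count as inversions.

Sweep left to right; for each value list the smaller values that follow it:
3 → none → 0
12 → 5, 3, 7, 11 → 4
14 → 5, 3, 7, 11 → 4
5 → 3 → 1
3 → none → 0
16 → 14, 7, 11, 14 → 4
14 → 7, 11 → 2
7 → none → 0
11 → none → 0
14 → none → 0
Sum: 0 + 4 + 4 + 1 + 0 + 4 + 2 + 0 + 0 + 0 = 15

15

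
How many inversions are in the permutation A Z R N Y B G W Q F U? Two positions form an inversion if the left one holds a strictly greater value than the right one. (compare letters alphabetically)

28 inversions

For each element, count later entries that are smaller:
A → none → 0
Z → R, N, Y, B, G, W, Q, F, U → 9
R → N, B, G, Q, F → 5
N → B, G, F → 3
Y → B, G, W, Q, F, U → 6
B → none → 0
G → F → 1
W → Q, F, U → 3
Q → F → 1
F → none → 0
U → none → 0
Sum: 0 + 9 + 5 + 3 + 6 + 0 + 1 + 3 + 1 + 0 + 0 = 28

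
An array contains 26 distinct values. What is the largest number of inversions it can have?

325

The maximum occurs when the array is in strictly decreasing order: every one of the C(26, 2) pairs is inverted.
C(26, 2) = 26·25/2 = 325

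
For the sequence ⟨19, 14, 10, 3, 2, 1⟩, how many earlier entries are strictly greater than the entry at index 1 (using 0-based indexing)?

1 such element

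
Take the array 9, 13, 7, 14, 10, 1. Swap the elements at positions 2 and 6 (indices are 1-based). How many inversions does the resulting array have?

4 inversions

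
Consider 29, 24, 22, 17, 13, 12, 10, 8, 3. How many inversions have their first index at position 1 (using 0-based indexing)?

7 such elements

The element at index 1 is 24.
Elements after it: 22, 17, 13, 12, 10, 8, 3
Those smaller than 24: 22, 17, 13, 12, 10, 8, 3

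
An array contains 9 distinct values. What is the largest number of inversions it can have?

A reversed (strictly descending) arrangement makes every pair an inversion, giving C(9, 2) inversions.
C(9, 2) = 9·8/2 = 36

36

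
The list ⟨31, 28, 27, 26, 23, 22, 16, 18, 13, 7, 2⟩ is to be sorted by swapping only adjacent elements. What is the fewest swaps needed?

54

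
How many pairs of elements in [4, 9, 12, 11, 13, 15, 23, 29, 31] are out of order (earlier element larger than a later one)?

1 inversion

Sweep left to right; for each value list the smaller values that follow it:
4 → none → 0
9 → none → 0
12 → 11 → 1
11 → none → 0
13 → none → 0
15 → none → 0
23 → none → 0
29 → none → 0
31 → none → 0
Sum: 0 + 0 + 1 + 0 + 0 + 0 + 0 + 0 + 0 = 1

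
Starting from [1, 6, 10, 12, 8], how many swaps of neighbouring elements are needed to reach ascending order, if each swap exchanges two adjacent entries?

Adjacent swaps: 2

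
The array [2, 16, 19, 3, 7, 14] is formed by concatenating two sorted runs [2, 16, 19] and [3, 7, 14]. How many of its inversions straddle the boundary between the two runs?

6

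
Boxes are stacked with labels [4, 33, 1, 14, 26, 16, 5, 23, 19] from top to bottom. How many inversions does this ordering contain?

For each element, count later entries that are smaller:
4 → 1 → 1
33 → 1, 14, 26, 16, 5, 23, 19 → 7
1 → none → 0
14 → 5 → 1
26 → 16, 5, 23, 19 → 4
16 → 5 → 1
5 → none → 0
23 → 19 → 1
19 → none → 0
Sum: 1 + 7 + 0 + 1 + 4 + 1 + 0 + 1 + 0 = 15

Inversions: 15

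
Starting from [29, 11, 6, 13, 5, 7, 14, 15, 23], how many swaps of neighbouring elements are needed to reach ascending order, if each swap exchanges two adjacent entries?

The minimum number of adjacent swaps to sort an array equals its inversion count, since every such swap removes exactly one inversion.
Count inversions — for each element, later elements that are smaller:
29: 11, 6, 13, 5, 7, 14, 15, 23 → 8
11: 6, 5, 7 → 3
6: 5 → 1
13: 5, 7 → 2
5: none → 0
7: none → 0
14: none → 0
15: none → 0
23: none → 0
Total inversions: 8 + 3 + 1 + 2 + 0 + 0 + 0 + 0 + 0 = 14

There are 14 adjacent swaps.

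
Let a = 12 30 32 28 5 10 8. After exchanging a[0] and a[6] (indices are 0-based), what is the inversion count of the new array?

Inversions: 12

Positions 0 and 6 hold 12 and 8; after swapping, the array is [8, 30, 32, 28, 5, 10, 12].
Sweep left to right; for each value list the smaller values that follow it:
8: 1
30: 4
32: 4
28: 3
5: 0
10: 0
12: 0
Sum: 1 + 4 + 4 + 3 + 0 + 0 + 0 = 12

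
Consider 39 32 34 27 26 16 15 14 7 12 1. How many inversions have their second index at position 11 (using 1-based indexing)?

10 such elements

The element at index 11 is 1.
Elements before it: 39, 32, 34, 27, 26, 16, 15, 14, 7, 12
Those larger than 1: 39, 32, 34, 27, 26, 16, 15, 14, 7, 12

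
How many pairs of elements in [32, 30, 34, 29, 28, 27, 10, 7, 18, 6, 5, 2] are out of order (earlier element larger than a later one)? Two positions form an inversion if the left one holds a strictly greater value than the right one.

62

Sweep left to right; for each value list the smaller values that follow it:
32 → 30, 29, 28, 27, 10, 7, 18, 6, 5, 2 → 10
30 → 29, 28, 27, 10, 7, 18, 6, 5, 2 → 9
34 → 29, 28, 27, 10, 7, 18, 6, 5, 2 → 9
29 → 28, 27, 10, 7, 18, 6, 5, 2 → 8
28 → 27, 10, 7, 18, 6, 5, 2 → 7
27 → 10, 7, 18, 6, 5, 2 → 6
10 → 7, 6, 5, 2 → 4
7 → 6, 5, 2 → 3
18 → 6, 5, 2 → 3
6 → 5, 2 → 2
5 → 2 → 1
2 → none → 0
Sum: 10 + 9 + 9 + 8 + 7 + 6 + 4 + 3 + 3 + 2 + 1 + 0 = 62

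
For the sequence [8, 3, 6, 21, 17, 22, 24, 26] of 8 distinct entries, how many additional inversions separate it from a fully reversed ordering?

Maximum inversions for 8 distinct elements is C(8, 2) = 8·7/2 = 28.
Current inversions — for each element, count later smaller elements:
8: 2
3: 0
6: 0
21: 1
17: 0
22: 0
24: 0
26: 0
Current total: 2 + 0 + 0 + 1 + 0 + 0 + 0 + 0 = 3
Shortfall: 28 − 3 = 25

25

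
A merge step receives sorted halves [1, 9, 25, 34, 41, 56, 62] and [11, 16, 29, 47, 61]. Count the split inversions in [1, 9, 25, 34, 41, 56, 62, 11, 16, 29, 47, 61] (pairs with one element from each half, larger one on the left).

Split inversions: 17

Take each right-half value and tally the left-half values above it:
r = 11: 25, 34, 41, 56, 62 → 5
r = 16: 25, 34, 41, 56, 62 → 5
r = 29: 34, 41, 56, 62 → 4
r = 47: 56, 62 → 2
r = 61: 62 → 1
Cross-inversions: 5 + 5 + 4 + 2 + 1 = 17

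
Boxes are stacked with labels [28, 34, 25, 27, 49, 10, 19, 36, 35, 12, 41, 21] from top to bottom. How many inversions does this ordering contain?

34

Sweep left to right; for each value list the smaller values that follow it:
28: 6
34: 6
25: 4
27: 4
49: 7
10: 0
19: 1
36: 3
35: 2
12: 0
41: 1
21: 0
Sum: 6 + 6 + 4 + 4 + 7 + 0 + 1 + 3 + 2 + 0 + 1 + 0 = 34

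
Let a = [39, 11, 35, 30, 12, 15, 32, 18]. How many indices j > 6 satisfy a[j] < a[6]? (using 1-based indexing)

0

The element at index 6 is 15.
Elements after it: 32, 18
None of them are smaller than 15.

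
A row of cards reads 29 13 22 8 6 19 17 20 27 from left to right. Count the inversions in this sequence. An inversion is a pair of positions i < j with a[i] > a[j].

Count, for each position, how many later elements it exceeds:
29: 8
13: 2
22: 5
8: 1
6: 0
19: 1
17: 0
20: 0
27: 0
Sum: 8 + 2 + 5 + 1 + 0 + 1 + 0 + 0 + 0 = 17

17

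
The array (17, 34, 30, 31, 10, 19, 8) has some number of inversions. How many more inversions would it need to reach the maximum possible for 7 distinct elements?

6

Maximum inversions for 7 distinct elements is C(7, 2) = 7·6/2 = 21.
Current inversions — for each element, count later smaller elements:
17: 2
34: 5
30: 3
31: 3
10: 1
19: 1
8: 0
Current total: 2 + 5 + 3 + 3 + 1 + 1 + 0 = 15
Shortfall: 21 − 15 = 6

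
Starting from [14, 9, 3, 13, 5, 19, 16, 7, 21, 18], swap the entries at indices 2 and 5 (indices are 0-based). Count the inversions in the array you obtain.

20

Positions 2 and 5 hold 3 and 19; after swapping, the array is [14, 9, 19, 13, 5, 3, 16, 7, 21, 18].
For each element, count later entries that are smaller:
14 → 9, 13, 5, 3, 7 → 5
9 → 5, 3, 7 → 3
19 → 13, 5, 3, 16, 7, 18 → 6
13 → 5, 3, 7 → 3
5 → 3 → 1
3 → none → 0
16 → 7 → 1
7 → none → 0
21 → 18 → 1
18 → none → 0
Sum: 5 + 3 + 6 + 3 + 1 + 0 + 1 + 0 + 1 + 0 = 20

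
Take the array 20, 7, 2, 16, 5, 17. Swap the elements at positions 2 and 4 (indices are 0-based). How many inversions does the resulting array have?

9

Positions 2 and 4 hold 2 and 5; after swapping, the array is [20, 7, 5, 16, 2, 17].
Count, for each position, how many later elements it exceeds:
20: 5
7: 2
5: 1
16: 1
2: 0
17: 0
Sum: 5 + 2 + 1 + 1 + 0 + 0 = 9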